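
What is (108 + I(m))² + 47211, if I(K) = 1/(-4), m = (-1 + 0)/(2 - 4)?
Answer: 941137/16 ≈ 58821.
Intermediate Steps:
m = ½ (m = -1/(-2) = -1*(-½) = ½ ≈ 0.50000)
I(K) = -¼
(108 + I(m))² + 47211 = (108 - ¼)² + 47211 = (431/4)² + 47211 = 185761/16 + 47211 = 941137/16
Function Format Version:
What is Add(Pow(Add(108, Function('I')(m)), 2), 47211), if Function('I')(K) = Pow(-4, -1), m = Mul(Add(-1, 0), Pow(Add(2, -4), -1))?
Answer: Rational(941137, 16) ≈ 58821.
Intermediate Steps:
m = Rational(1, 2) (m = Mul(-1, Pow(-2, -1)) = Mul(-1, Rational(-1, 2)) = Rational(1, 2) ≈ 0.50000)
Function('I')(K) = Rational(-1, 4)
Add(Pow(Add(108, Function('I')(m)), 2), 47211) = Add(Pow(Add(108, Rational(-1, 4)), 2), 47211) = Add(Pow(Rational(431, 4), 2), 47211) = Add(Rational(185761, 16), 47211) = Rational(941137, 16)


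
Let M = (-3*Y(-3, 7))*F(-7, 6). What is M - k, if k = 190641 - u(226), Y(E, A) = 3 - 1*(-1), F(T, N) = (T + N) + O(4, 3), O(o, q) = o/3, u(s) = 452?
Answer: -190193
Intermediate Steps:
O(o, q) = o/3 (O(o, q) = o*(⅓) = o/3)
F(T, N) = 4/3 + N + T (F(T, N) = (T + N) + (⅓)*4 = (N + T) + 4/3 = 4/3 + N + T)
Y(E, A) = 4 (Y(E, A) = 3 + 1 = 4)
k = 190189 (k = 190641 - 1*452 = 190641 - 452 = 190189)
M = -4 (M = (-3*4)*(4/3 + 6 - 7) = -12*⅓ = -4)
M - k = -4 - 1*190189 = -4 - 190189 = -190193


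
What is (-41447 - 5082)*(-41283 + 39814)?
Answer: 68351101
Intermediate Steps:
(-41447 - 5082)*(-41283 + 39814) = -46529*(-1469) = 68351101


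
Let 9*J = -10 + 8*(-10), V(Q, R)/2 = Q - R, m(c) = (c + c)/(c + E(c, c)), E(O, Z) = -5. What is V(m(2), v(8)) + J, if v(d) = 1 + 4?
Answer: -68/3 ≈ -22.667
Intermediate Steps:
v(d) = 5
m(c) = 2*c/(-5 + c) (m(c) = (c + c)/(c - 5) = (2*c)/(-5 + c) = 2*c/(-5 + c))
V(Q, R) = -2*R + 2*Q (V(Q, R) = 2*(Q - R) = -2*R + 2*Q)
J = -10 (J = (-10 + 8*(-10))/9 = (-10 - 80)/9 = (⅑)*(-90) = -10)
V(m(2), v(8)) + J = (-2*5 + 2*(2*2/(-5 + 2))) - 10 = (-10 + 2*(2*2/(-3))) - 10 = (-10 + 2*(2*2*(-⅓))) - 10 = (-10 + 2*(-4/3)) - 10 = (-10 - 8/3) - 10 = -38/3 - 10 = -68/3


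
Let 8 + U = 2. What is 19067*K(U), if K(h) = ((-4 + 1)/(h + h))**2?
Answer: 19067/16 ≈ 1191.7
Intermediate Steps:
U = -6 (U = -8 + 2 = -6)
K(h) = 9/(4*h**2) (K(h) = (-3*1/(2*h))**2 = (-3/(2*h))**2 = 9/(4*h**2))
19067*K(U) = 19067*((9/4)/(-6)**2) = 19067*((9/4)*(1/36)) = 19067*(1/16) = 19067/16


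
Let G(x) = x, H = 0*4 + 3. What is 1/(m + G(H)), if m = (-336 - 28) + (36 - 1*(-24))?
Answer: -1/301 ≈ -0.0033223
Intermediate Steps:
H = 3 (H = 0 + 3 = 3)
m = -304 (m = -364 + (36 + 24) = -364 + 60 = -304)
1/(m + G(H)) = 1/(-304 + 3) = 1/(-301) = -1/301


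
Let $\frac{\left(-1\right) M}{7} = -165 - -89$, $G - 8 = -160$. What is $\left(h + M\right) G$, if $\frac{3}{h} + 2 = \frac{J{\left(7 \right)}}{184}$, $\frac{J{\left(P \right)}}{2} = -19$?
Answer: $- \frac{16373440}{203} \approx -80657.0$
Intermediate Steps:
$G = -152$ ($G = 8 - 160 = -152$)
$M = 532$ ($M = - 7 \left(-165 - -89\right) = - 7 \left(-165 + 89\right) = \left(-7\right) \left(-76\right) = 532$)
$J{\left(P \right)} = -38$ ($J{\left(P \right)} = 2 \left(-19\right) = -38$)
$h = - \frac{276}{203}$ ($h = \frac{3}{-2 - \frac{38}{184}} = \frac{3}{-2 - \frac{19}{92}} = \frac{3}{- \frac{203}{92}} = 3 \left(- \frac{92}{203}\right) = - \frac{276}{203} \approx -1.3596$)
$\left(h + M\right) G = \left(- \frac{276}{203} + 532\right) \left(-152\right) = \frac{107720}{203} \left(-152\right) = - \frac{16373440}{203}$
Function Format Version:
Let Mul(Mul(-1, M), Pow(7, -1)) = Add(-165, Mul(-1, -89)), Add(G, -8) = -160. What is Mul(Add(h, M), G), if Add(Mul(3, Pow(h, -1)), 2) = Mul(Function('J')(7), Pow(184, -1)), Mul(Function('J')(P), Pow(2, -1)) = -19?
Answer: Rational(-16373440, 203) ≈ -80657.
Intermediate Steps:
G = -152 (G = Add(8, -160) = -152)
M = 532 (M = Mul(-7, Add(-165, Mul(-1, -89))) = Mul(-7, Add(-165, 89)) = Mul(-7, -76) = 532)
Function('J')(P) = -38 (Function('J')(P) = Mul(2, -19) = -38)
h = Rational(-276, 203) (h = Mul(3, Pow(Add(-2, Mul(-38, Pow(184, -1))), -1)) = Mul(3, Pow(Add(-2, Mul(-38, Rational(1, 184))), -1)) = Mul(3, Pow(Add(-2, Rational(-19, 92)), -1)) = Mul(3, Pow(Rational(-203, 92), -1)) = Mul(3, Rational(-92, 203)) = Rational(-276, 203) ≈ -1.3596)
Mul(Add(h, M), G) = Mul(Add(Rational(-276, 203), 532), -152) = Mul(Rational(107720, 203), -152) = Rational(-16373440, 203)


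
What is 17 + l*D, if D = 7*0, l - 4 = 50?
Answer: 17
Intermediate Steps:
l = 54 (l = 4 + 50 = 54)
D = 0
17 + l*D = 17 + 54*0 = 17 + 0 = 17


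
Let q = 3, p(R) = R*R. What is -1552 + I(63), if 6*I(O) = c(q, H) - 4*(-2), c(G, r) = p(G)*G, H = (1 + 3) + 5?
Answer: -9277/6 ≈ -1546.2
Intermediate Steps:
p(R) = R²
H = 9 (H = 4 + 5 = 9)
c(G, r) = G³ (c(G, r) = G²*G = G³)
I(O) = 35/6 (I(O) = (3³ - 4*(-2))/6 = (27 + 8)/6 = (⅙)*35 = 35/6)
-1552 + I(63) = -1552 + 35/6 = -9277/6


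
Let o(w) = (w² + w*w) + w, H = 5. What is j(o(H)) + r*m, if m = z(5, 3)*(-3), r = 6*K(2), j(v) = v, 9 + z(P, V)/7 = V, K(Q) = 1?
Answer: 811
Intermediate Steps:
z(P, V) = -63 + 7*V
o(w) = w + 2*w² (o(w) = (w² + w²) + w = 2*w² + w = w + 2*w²)
r = 6 (r = 6*1 = 6)
m = 126 (m = (-63 + 7*3)*(-3) = (-63 + 21)*(-3) = -42*(-3) = 126)
j(o(H)) + r*m = 5*(1 + 2*5) + 6*126 = 5*(1 + 10) + 756 = 5*11 + 756 = 55 + 756 = 811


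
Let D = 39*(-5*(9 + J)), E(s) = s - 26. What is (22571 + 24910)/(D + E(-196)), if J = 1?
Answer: -15827/724 ≈ -21.861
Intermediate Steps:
E(s) = -26 + s
D = -1950 (D = 39*(-5*(9 + 1)) = 39*(-5*10) = 39*(-50) = -1950)
(22571 + 24910)/(D + E(-196)) = (22571 + 24910)/(-1950 + (-26 - 196)) = 47481/(-1950 - 222) = 47481/(-2172) = 47481*(-1/2172) = -15827/724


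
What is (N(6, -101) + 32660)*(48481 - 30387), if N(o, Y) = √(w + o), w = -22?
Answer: 590950040 + 72376*I ≈ 5.9095e+8 + 72376.0*I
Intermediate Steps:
N(o, Y) = √(-22 + o)
(N(6, -101) + 32660)*(48481 - 30387) = (√(-22 + 6) + 32660)*(48481 - 30387) = (√(-16) + 32660)*18094 = (4*I + 32660)*18094 = (32660 + 4*I)*18094 = 590950040 + 72376*I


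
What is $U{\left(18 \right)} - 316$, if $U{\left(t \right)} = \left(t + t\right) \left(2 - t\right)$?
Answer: $-892$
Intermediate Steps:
$U{\left(t \right)} = 2 t \left(2 - t\right)$
$U{\left(18 \right)} - 316 = 2 \cdot 18 \left(2 - 18\right) - 316 = 2 \cdot 18 \left(-16\right) - 316 = -576 - 316 = -892$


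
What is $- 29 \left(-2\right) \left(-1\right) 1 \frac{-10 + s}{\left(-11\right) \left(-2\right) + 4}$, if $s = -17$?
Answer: $\frac{783}{13} \approx 60.231$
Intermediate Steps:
$- 29 \left(-2\right) \left(-1\right) 1 \frac{-10 + s}{\left(-11\right) \left(-2\right) + 4} = - 29 \left(-2\right) \left(-1\right) 1 \frac{-10 - 17}{\left(-11\right) \left(-2\right) + 4} = - 29 \cdot 2 \cdot 1 \left(- \frac{27}{22 + 4}\right) = \left(-29\right) 2 \left(- \frac{27}{26}\right) = - 58 \left(\left(-27\right) \frac{1}{26}\right) = \left(-58\right) \left(- \frac{27}{26}\right) = \frac{783}{13}$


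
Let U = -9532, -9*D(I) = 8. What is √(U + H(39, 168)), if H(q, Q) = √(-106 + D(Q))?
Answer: √(-85788 + 3*I*√962)/3 ≈ 0.052947 + 97.632*I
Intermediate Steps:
D(I) = -8/9 (D(I) = -⅑*8 = -8/9)
H(q, Q) = I*√962/3 (H(q, Q) = √(-106 - 8/9) = √(-962/9) = I*√962/3)
√(U + H(39, 168)) = √(-9532 + I*√962/3)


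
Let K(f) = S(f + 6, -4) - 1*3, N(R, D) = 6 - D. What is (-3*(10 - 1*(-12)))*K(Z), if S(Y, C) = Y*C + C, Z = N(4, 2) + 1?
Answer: 3366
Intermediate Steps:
Z = 5 (Z = (6 - 1*2) + 1 = (6 - 2) + 1 = 4 + 1 = 5)
S(Y, C) = C + C*Y (S(Y, C) = C*Y + C = C + C*Y)
K(f) = -31 - 4*f (K(f) = -4*(1 + (f + 6)) - 1*3 = -4*(1 + (6 + f)) - 3 = -4*(7 + f) - 3 = (-28 - 4*f) - 3 = -31 - 4*f)
(-3*(10 - 1*(-12)))*K(Z) = (-3*(10 - 1*(-12)))*(-31 - 4*5) = (-3*(10 + 12))*(-31 - 20) = -3*22*(-51) = -66*(-51) = 3366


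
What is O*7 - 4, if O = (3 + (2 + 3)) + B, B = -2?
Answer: 38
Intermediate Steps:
O = 6 (O = (3 + (2 + 3)) - 2 = (3 + 5) - 2 = 8 - 2 = 6)
O*7 - 4 = 6*7 - 4 = 42 - 4 = 38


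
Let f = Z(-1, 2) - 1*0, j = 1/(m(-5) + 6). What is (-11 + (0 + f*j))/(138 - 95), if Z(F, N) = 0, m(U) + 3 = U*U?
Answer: -11/43 ≈ -0.25581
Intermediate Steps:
m(U) = -3 + U² (m(U) = -3 + U*U = -3 + U²)
j = 1/28 (j = 1/((-3 + (-5)²) + 6) = 1/((-3 + 25) + 6) = 1/(22 + 6) = 1/28 ≈ 0.035714)
f = 0 (f = 0 - 1*0 = 0 + 0 = 0)
(-11 + (0 + f*j))/(138 - 95) = (-11 + (0 + 0*(1/28)))/(138 - 95) = (-11 + (0 + 0))/43 = (-11 + 0)/43 = (1/43)*(-11) = -11/43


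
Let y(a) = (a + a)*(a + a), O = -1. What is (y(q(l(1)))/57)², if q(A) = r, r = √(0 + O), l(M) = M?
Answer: 16/3249 ≈ 0.0049246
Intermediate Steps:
r = I (r = √(0 - 1) = √(-1) = I ≈ 1.0*I)
q(A) = I
y(a) = 4*a² (y(a) = (2*a)*(2*a) = 4*a²)
(y(q(l(1)))/57)² = ((4*I²)/57)² = ((4*(-1))*(1/57))² = (-4*1/57)² = (-4/57)² = 16/3249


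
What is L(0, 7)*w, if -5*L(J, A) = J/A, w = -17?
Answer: 0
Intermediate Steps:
L(J, A) = -J/(5*A)
L(0, 7)*w = -⅕*0/7*(-17) = -⅕*0*⅐*(-17) = 0*(-17) = 0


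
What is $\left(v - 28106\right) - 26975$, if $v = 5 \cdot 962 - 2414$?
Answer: $-52685$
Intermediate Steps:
$v = 2396$ ($v = 4810 - 2414 = 2396$)
$\left(v - 28106\right) - 26975 = \left(2396 - 28106\right) - 26975 = -25710 - 26975 = -52685$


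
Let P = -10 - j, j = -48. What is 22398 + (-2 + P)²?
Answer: 23694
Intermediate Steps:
P = 38 (P = -10 - 1*(-48) = -10 + 48 = 38)
22398 + (-2 + P)² = 22398 + (-2 + 38)² = 22398 + 36² = 22398 + 1296 = 23694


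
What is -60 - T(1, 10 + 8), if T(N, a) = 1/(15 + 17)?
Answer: -1921/32 ≈ -60.031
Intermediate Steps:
T(N, a) = 1/32
-60 - T(1, 10 + 8) = -60 - 1*1/32 = -60 - 1/32 = -1921/32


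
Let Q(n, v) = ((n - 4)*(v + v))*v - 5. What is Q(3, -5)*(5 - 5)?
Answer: 0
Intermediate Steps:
Q(n, v) = -5 + 2*v²*(-4 + n) (Q(n, v) = ((-4 + n)*(2*v))*v - 5 = (2*v*(-4 + n))*v - 5 = 2*v²*(-4 + n) - 5 = -5 + 2*v²*(-4 + n))
Q(3, -5)*(5 - 5) = (-5 - 8*(-5)² + 2*3*(-5)²)*(5 - 5) = (-5 - 8*25 + 2*3*25)*0 = (-5 - 200 + 150)*0 = -55*0 = 0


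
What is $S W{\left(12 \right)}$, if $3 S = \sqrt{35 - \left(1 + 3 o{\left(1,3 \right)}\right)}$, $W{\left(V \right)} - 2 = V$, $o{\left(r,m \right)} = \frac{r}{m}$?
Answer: $\frac{14 \sqrt{33}}{3} \approx 26.808$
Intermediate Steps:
$W{\left(V \right)} = 2 + V$
$S = \frac{\sqrt{33}}{3}$ ($S = \frac{\sqrt{35 - \left(1 + 3 \cdot 1 \cdot \frac{1}{3}\right)}}{3} = \frac{\sqrt{35 - 2}}{3} = \frac{\sqrt{33}}{3} \approx 1.9149$)
$S W{\left(12 \right)} = \frac{\sqrt{33}}{3} \left(2 + 12\right) = \frac{\sqrt{33}}{3} \cdot 14 = \frac{14 \sqrt{33}}{3}$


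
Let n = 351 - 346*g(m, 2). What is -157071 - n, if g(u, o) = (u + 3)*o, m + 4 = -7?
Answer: -162958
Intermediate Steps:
m = -11 (m = -4 - 7 = -11)
g(u, o) = o*(3 + u) (g(u, o) = (3 + u)*o = o*(3 + u))
n = 5887 (n = 351 - 692*(3 - 11) = 351 - 692*(-8) = 351 - 346*(-16) = 351 + 5536 = 5887)
-157071 - n = -157071 - 1*5887 = -157071 - 5887 = -162958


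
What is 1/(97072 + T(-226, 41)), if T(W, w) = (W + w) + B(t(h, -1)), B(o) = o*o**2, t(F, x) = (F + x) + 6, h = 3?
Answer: 1/97399 ≈ 1.0267e-5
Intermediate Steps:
t(F, x) = 6 + F + x
B(o) = o**3
T(W, w) = 512 + W + w (T(W, w) = (W + w) + (6 + 3 - 1)**3 = (W + w) + 8**3 = (W + w) + 512 = 512 + W + w)
1/(97072 + T(-226, 41)) = 1/(97072 + (512 - 226 + 41)) = 1/(97072 + 327) = 1/97399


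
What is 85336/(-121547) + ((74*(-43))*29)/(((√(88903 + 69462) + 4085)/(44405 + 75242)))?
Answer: -28852457016296077/10573859718 + 5520392933*√158365/8264430 ≈ -2.4628e+6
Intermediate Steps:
85336/(-121547) + ((74*(-43))*29)/(((√(88903 + 69462) + 4085)/(44405 + 75242))) = 85336*(-1/121547) + (-3182*29)/(((√158365 + 4085)/119647)) = -85336/121547 - 92278*119647/(4085 + √158365) = -85336/121547 - 92278/(4085/119647 + √158365/119647)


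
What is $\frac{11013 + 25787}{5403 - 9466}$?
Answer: $- \frac{36800}{4063} \approx -9.0573$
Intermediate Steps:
$\frac{11013 + 25787}{5403 - 9466} = \frac{36800}{-4063} = 36800 \left(- \frac{1}{4063}\right) = - \frac{36800}{4063}$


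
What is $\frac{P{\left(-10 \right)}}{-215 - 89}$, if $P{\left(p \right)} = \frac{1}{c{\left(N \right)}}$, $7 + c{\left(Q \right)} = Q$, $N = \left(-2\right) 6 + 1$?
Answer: $\frac{1}{5472} \approx 0.00018275$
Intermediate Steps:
$N = -11$ ($N = -12 + 1 = -11$)
$c{\left(Q \right)} = -7 + Q$
$P{\left(p \right)} = - \frac{1}{18}$ ($P{\left(p \right)} = \frac{1}{-7 - 11} = \frac{1}{-18} = - \frac{1}{18}$)
$\frac{P{\left(-10 \right)}}{-215 - 89} = - \frac{1}{18 \left(-215 - 89\right)} = - \frac{1}{18 \left(-304\right)} = \left(- \frac{1}{18}\right) \left(- \frac{1}{304}\right) = \frac{1}{5472}$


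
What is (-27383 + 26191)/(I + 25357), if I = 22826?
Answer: -1192/48183 ≈ -0.024739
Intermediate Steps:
(-27383 + 26191)/(I + 25357) = (-27383 + 26191)/(22826 + 25357) = -1192/48183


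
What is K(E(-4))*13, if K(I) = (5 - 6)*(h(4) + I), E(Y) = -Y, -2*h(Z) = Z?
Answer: -26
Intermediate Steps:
h(Z) = -Z/2
K(I) = 2 - I (K(I) = (5 - 6)*(-1/2*4 + I) = -(-2 + I) = 2 - I)
K(E(-4))*13 = (2 - (-1)*(-4))*13 = (2 - 1*4)*13 = (2 - 4)*13 = -2*13 = -26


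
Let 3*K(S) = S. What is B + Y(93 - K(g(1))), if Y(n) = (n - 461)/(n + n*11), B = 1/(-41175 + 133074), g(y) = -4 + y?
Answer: -11241935/34554024 ≈ -0.32534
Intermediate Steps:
K(S) = S/3
B = 1/91899 ≈ 1.0882e-5
Y(n) = (-461 + n)/(12*n) (Y(n) = (-461 + n)/(n + 11*n) = (-461 + n)/((12*n)) = (-461 + n)*(1/(12*n)) = (-461 + n)/(12*n))
B + Y(93 - K(g(1))) = 1/91899 + (-461 + (93 - (-4 + 1)/3))/(12*(93 - (-4 + 1)/3)) = 1/91899 + (-461 + (93 - (-3)/3))/(12*(93 - (-3)/3)) = 1/91899 + (-461 + (93 - 1*(-1)))/(12*(93 - 1*(-1))) = 1/91899 + (-461 + (93 + 1))/(12*(93 + 1)) = 1/91899 + (1/12)*(-461 + 94)/94 = 1/91899 + (1/12)*(1/94)*(-367) = 1/91899 - 367/1128 = -11241935/34554024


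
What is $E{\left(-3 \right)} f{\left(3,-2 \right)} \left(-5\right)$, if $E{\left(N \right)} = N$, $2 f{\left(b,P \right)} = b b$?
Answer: $\frac{135}{2} \approx 67.5$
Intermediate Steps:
$f{\left(b,P \right)} = \frac{b^{2}}{2}$ ($f{\left(b,P \right)} = \frac{b b}{2} = \frac{b^{2}}{2}$)
$E{\left(-3 \right)} f{\left(3,-2 \right)} \left(-5\right) = - 3 \frac{3^{2}}{2} \left(-5\right) = - 3 \cdot \frac{1}{2} \cdot 9 \left(-5\right) = \left(-3\right) \frac{9}{2} \left(-5\right) = \left(- \frac{27}{2}\right) \left(-5\right) = \frac{135}{2}$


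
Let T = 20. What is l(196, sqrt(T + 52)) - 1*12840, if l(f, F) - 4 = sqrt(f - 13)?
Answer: -12836 + sqrt(183) ≈ -12822.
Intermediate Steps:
l(f, F) = 4 + sqrt(-13 + f) (l(f, F) = 4 + sqrt(f - 13) = 4 + sqrt(-13 + f))
l(196, sqrt(T + 52)) - 1*12840 = (4 + sqrt(-13 + 196)) - 1*12840 = (4 + sqrt(183)) - 12840 = -12836 + sqrt(183)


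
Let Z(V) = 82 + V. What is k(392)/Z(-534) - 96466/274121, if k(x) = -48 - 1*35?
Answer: -20850589/123902692 ≈ -0.16828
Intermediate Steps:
k(x) = -83 (k(x) = -48 - 35 = -83)
k(392)/Z(-534) - 96466/274121 = -83/(82 - 534) - 96466/274121 = -83/(-452) - 96466*1/274121 = -83*(-1/452) - 96466/274121 = 83/452 - 96466/274121 = -20850589/123902692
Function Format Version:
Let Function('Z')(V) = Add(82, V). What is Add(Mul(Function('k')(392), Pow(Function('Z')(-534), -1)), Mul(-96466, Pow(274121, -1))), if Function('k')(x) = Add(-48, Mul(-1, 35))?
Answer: Rational(-20850589, 123902692) ≈ -0.16828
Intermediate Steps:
Function('k')(x) = -83 (Function('k')(x) = Add(-48, -35) = -83)
Add(Mul(Function('k')(392), Pow(Function('Z')(-534), -1)), Mul(-96466, Pow(274121, -1))) = Add(Mul(-83, Pow(Add(82, -534), -1)), Mul(-96466, Pow(274121, -1))) = Add(Mul(-83, Pow(-452, -1)), Mul(-96466, Rational(1, 274121))) = Add(Mul(-83, Rational(-1, 452)), Rational(-96466, 274121)) = Add(Rational(83, 452), Rational(-96466, 274121)) = Rational(-20850589, 123902692)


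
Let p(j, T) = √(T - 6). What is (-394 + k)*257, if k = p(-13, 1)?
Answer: -101258 + 257*I*√5 ≈ -1.0126e+5 + 574.67*I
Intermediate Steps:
p(j, T) = √(-6 + T)
k = I*√5 (k = √(-6 + 1) = √(-5) = I*√5 ≈ 2.2361*I)
(-394 + k)*257 = (-394 + I*√5)*257 = -101258 + 257*I*√5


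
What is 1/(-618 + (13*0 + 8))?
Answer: -1/610 ≈ -0.0016393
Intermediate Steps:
1/(-618 + (13*0 + 8)) = 1/(-618 + (0 + 8)) = 1/(-618 + 8) = 1/(-610) = -1/610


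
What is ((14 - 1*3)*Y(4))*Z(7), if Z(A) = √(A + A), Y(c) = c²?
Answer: 176*√14 ≈ 658.53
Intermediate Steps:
Z(A) = √2*√A (Z(A) = √(2*A) = √2*√A)
((14 - 1*3)*Y(4))*Z(7) = ((14 - 1*3)*4²)*(√2*√7) = ((14 - 3)*16)*√14 = (11*16)*√14 = 176*√14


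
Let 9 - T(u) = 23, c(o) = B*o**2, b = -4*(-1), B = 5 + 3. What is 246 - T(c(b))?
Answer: 260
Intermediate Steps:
B = 8
b = 4
c(o) = 8*o**2
T(u) = -14 (T(u) = 9 - 1*23 = 9 - 23 = -14)
246 - T(c(b)) = 246 - 1*(-14) = 246 + 14 = 260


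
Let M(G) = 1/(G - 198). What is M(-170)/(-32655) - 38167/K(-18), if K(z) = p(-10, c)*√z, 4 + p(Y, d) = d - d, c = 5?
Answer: 1/12017040 - 38167*I*√2/24 ≈ 8.3215e-8 - 2249.0*I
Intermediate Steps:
p(Y, d) = -4 (p(Y, d) = -4 + (d - d) = -4 + 0 = -4)
M(G) = 1/(-198 + G)
K(z) = -4*√z
M(-170)/(-32655) - 38167/K(-18) = 1/(-198 - 170*(-32655)) - 38167*I*√2/24 = -1/32655/(-368) - 38167*I*√2/24 = -1/368*(-1/32655) - 38167*I*√2/24 = 1/12017040 - 38167*I*√2/24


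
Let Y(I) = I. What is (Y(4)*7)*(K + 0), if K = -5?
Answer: -140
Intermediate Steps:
(Y(4)*7)*(K + 0) = (4*7)*(-5 + 0) = 28*(-5) = -140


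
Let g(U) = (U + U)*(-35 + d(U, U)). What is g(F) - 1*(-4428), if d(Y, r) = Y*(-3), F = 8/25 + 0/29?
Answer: 2753116/625 ≈ 4405.0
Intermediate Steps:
F = 8/25 (F = 8*(1/25) + 0*(1/29) = 8/25 + 0 = 8/25 ≈ 0.32000)
d(Y, r) = -3*Y
g(U) = 2*U*(-35 - 3*U) (g(U) = (U + U)*(-35 - 3*U) = (2*U)*(-35 - 3*U) = 2*U*(-35 - 3*U))
g(F) - 1*(-4428) = -2*8/25*(35 + 3*(8/25)) - 1*(-4428) = -2*8/25*(35 + 24/25) + 4428 = -2*8/25*899/25 + 4428 = -14384/625 + 4428 = 2753116/625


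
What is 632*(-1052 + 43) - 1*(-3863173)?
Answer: 3225485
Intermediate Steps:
632*(-1052 + 43) - 1*(-3863173) = 632*(-1009) + 3863173 = -637688 + 3863173 = 3225485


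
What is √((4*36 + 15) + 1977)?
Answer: 2*√534 ≈ 46.217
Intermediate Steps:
√((4*36 + 15) + 1977) = √((144 + 15) + 1977) = √(159 + 1977) = √2136 = 2*√534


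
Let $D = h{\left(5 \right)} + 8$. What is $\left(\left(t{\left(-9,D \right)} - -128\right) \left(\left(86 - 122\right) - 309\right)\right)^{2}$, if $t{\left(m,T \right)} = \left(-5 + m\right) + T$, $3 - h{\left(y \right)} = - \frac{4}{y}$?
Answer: $1883646801$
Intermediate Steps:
$h{\left(y \right)} = 3 + \frac{4}{y}$ ($h{\left(y \right)} = 3 - - \frac{4}{y} = 3 + \frac{4}{y}$)
$D = \frac{59}{5}$ ($D = \left(3 + \frac{4}{5}\right) + 8 = \frac{19}{5} + 8 = \frac{59}{5} \approx 11.8$)
$t{\left(m,T \right)} = -5 + T + m$
$\left(\left(t{\left(-9,D \right)} - -128\right) \left(\left(86 - 122\right) - 309\right)\right)^{2} = \left(\left(\left(-5 + \frac{59}{5} - 9\right) - -128\right) \left(\left(86 - 122\right) - 309\right)\right)^{2} = \left(\left(- \frac{11}{5} + 128\right) \left(\left(86 - 122\right) - 309\right)\right)^{2} = \left(\frac{629 \left(-36 - 309\right)}{5}\right)^{2} = \left(\frac{629}{5} \left(-345\right)\right)^{2} = \left(-43401\right)^{2} = 1883646801$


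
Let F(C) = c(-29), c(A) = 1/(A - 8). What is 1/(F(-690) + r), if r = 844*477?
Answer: 37/14895755 ≈ 2.4839e-6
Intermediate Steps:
c(A) = 1/(-8 + A)
F(C) = -1/37 (F(C) = 1/(-8 - 29) = 1/(-37) = -1/37)
r = 402588
1/(F(-690) + r) = 1/(-1/37 + 402588) = 1/(14895755/37) = 37/14895755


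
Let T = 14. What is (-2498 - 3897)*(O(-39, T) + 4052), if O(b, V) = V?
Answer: -26002070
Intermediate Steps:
(-2498 - 3897)*(O(-39, T) + 4052) = (-2498 - 3897)*(14 + 4052) = -6395*4066 = -26002070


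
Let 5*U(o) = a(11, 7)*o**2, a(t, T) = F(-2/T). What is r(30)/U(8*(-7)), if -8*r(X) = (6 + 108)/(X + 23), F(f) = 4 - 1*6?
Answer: 285/1329664 ≈ 0.00021434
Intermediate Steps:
F(f) = -2 (F(f) = 4 - 6 = -2)
a(t, T) = -2
U(o) = -2*o**2/5 (U(o) = (-2*o**2)/5 = -2*o**2/5)
r(X) = -57/(4*(23 + X)) (r(X) = -(6 + 108)/(8*(X + 23)) = -57/(4*(23 + X)))
r(30)/U(8*(-7)) = (-57/(92 + 4*30))/((-2*(8*(-7))**2/5)) = (-57/(92 + 120))/((-2/5*(-56)**2)) = (-57/212)/((-2/5*3136)) = (-57*1/212)/(-6272/5) = -57/212*(-5/6272) = 285/1329664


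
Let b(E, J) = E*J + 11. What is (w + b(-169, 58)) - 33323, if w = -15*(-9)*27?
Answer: -39469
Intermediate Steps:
w = 3645 (w = 135*27 = 3645)
b(E, J) = 11 + E*J
(w + b(-169, 58)) - 33323 = (3645 + (11 - 169*58)) - 33323 = (3645 + (11 - 9802)) - 33323 = (3645 - 9791) - 33323 = -6146 - 33323 = -39469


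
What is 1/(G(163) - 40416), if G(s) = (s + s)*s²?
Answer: 1/8621078 ≈ 1.1599e-7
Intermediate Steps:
G(s) = 2*s³ (G(s) = (2*s)*s² = 2*s³)
1/(G(163) - 40416) = 1/(2*163³ - 40416) = 1/(2*4330747 - 40416) = 1/(8661494 - 40416) = 1/8621078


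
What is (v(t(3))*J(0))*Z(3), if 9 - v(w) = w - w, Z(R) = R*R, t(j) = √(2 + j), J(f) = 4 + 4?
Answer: 648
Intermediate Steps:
J(f) = 8
Z(R) = R²
v(w) = 9 (v(w) = 9 - (w - w) = 9 - 1*0 = 9 + 0 = 9)
(v(t(3))*J(0))*Z(3) = (9*8)*3² = 72*9 = 648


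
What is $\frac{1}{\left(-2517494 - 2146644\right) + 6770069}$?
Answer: $\frac{1}{2105931} \approx 4.7485 \cdot 10^{-7}$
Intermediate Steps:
$\frac{1}{\left(-2517494 - 2146644\right) + 6770069} = \frac{1}{-4664138 + 6770069} = \frac{1}{2105931}$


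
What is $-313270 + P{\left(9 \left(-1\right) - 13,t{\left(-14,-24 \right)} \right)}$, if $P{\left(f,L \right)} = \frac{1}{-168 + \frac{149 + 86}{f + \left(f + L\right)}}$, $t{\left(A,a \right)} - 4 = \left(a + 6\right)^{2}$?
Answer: $- \frac{14873120074}{47477} \approx -3.1327 \cdot 10^{5}$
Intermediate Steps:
$t{\left(A,a \right)} = 4 + \left(6 + a\right)^{2}$ ($t{\left(A,a \right)} = 4 + \left(a + 6\right)^{2} = 4 + \left(6 + a\right)^{2}$)
$P{\left(f,L \right)} = \frac{1}{-168 + \frac{235}{L + 2 f}}$ ($P{\left(f,L \right)} = \frac{1}{-168 + \frac{235}{f + \left(L + f\right)}} = \frac{1}{-168 + \frac{235}{L + 2 f}}$)
$-313270 + P{\left(9 \left(-1\right) - 13,t{\left(-14,-24 \right)} \right)} = -313270 + \frac{- (4 + \left(6 - 24\right)^{2}) - 2 \left(9 \left(-1\right) - 13\right)}{-235 + 168 \left(4 + \left(6 - 24\right)^{2}\right) + 336 \left(9 \left(-1\right) - 13\right)} = -313270 + \frac{- (4 + \left(-18\right)^{2}) - 2 \left(-9 - 13\right)}{-235 + 168 \left(4 + \left(-18\right)^{2}\right) + 336 \left(-9 - 13\right)} = -313270 + \frac{- (4 + 324) - -44}{-235 + 168 \left(4 + 324\right) + 336 \left(-22\right)} = -313270 + \frac{\left(-1\right) 328 + 44}{-235 + 168 \cdot 328 - 7392} = -313270 + \frac{-328 + 44}{-235 + 55104 - 7392} = -313270 + \frac{1}{47477} \left(-284\right) = -313270 - \frac{284}{47477} = - \frac{14873120074}{47477}$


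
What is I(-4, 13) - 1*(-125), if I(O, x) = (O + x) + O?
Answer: 130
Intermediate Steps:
I(O, x) = x + 2*O
I(-4, 13) - 1*(-125) = (13 + 2*(-4)) - 1*(-125) = (13 - 8) + 125 = 5 + 125 = 130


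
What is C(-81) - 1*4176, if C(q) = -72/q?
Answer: -37576/9 ≈ -4175.1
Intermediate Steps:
C(-81) - 1*4176 = -72/(-81) - 1*4176 = -72*(-1/81) - 4176 = 8/9 - 4176 = -37576/9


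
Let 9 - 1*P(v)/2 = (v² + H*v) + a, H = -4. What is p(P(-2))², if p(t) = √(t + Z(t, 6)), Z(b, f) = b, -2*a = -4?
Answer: -20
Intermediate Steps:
a = 2 (a = -½*(-4) = 2)
P(v) = 14 - 2*v² + 8*v (P(v) = 18 - 2*((v² - 4*v) + 2) = 18 - 2*(2 + v² - 4*v) = 18 + (-4 - 2*v² + 8*v) = 14 - 2*v² + 8*v)
p(t) = √2*√t (p(t) = √(t + t) = √(2*t) = √2*√t)
p(P(-2))² = (√2*√(14 - 2*(-2)² + 8*(-2)))² = (√2*√(14 - 2*4 - 16))² = (√2*√(14 - 8 - 16))² = (√2*√(-10))² = (√2*(I*√10))² = (2*I*√5)² = -20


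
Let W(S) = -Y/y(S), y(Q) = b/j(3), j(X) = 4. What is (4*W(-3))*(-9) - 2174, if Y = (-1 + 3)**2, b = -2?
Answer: -2462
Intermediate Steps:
Y = 4 (Y = 2**2 = 4)
y(Q) = -1/2 (y(Q) = -2/4 = -2*1/4 = -1/2)
W(S) = 8 (W(S) = -4/(-1/2) = -4*(-2) = -1*(-8) = 8)
(4*W(-3))*(-9) - 2174 = (4*8)*(-9) - 2174 = 32*(-9) - 2174 = -288 - 2174 = -2462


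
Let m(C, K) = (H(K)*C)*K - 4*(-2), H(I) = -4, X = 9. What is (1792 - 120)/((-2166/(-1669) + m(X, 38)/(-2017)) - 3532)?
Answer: -2814287828/5941695387 ≈ -0.47365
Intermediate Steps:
m(C, K) = 8 - 4*C*K (m(C, K) = (-4*C)*K - 4*(-2) = -4*C*K + 8 = 8 - 4*C*K)
(1792 - 120)/((-2166/(-1669) + m(X, 38)/(-2017)) - 3532) = (1792 - 120)/((-2166/(-1669) + (8 - 4*9*38)/(-2017)) - 3532) = 1672/((-2166*(-1/1669) + (8 - 1368)*(-1/2017)) - 3532) = 1672/((2166/1669 - 1360*(-1/2017)) - 3532) = 1672/((2166/1669 + 1360/2017) - 3532) = 1672/(6638662/3366373 - 3532) = 1672/(-11883390774/3366373) = 1672*(-3366373/11883390774) = -2814287828/5941695387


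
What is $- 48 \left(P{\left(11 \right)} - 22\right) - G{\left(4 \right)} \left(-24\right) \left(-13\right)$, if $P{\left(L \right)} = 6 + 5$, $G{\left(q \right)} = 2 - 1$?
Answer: $216$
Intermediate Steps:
$G{\left(q \right)} = 1$ ($G{\left(q \right)} = 2 - 1 = 1$)
$P{\left(L \right)} = 11$
$- 48 \left(P{\left(11 \right)} - 22\right) - G{\left(4 \right)} \left(-24\right) \left(-13\right) = - 48 \left(11 - 22\right) - 1 \left(-24\right) \left(-13\right) = \left(-48\right) \left(-11\right) - \left(-24\right) \left(-13\right) = 528 - 312 = 216$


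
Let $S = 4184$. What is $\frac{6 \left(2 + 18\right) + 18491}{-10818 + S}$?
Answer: $- \frac{18611}{6634} \approx -2.8054$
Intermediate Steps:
$\frac{6 \left(2 + 18\right) + 18491}{-10818 + S} = \frac{6 \left(2 + 18\right) + 18491}{-10818 + 4184} = \frac{6 \cdot 20 + 18491}{-6634} = \left(120 + 18491\right) \left(- \frac{1}{6634}\right) = 18611 \left(- \frac{1}{6634}\right) = - \frac{18611}{6634}$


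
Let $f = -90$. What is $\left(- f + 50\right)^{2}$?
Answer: $19600$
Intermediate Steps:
$\left(- f + 50\right)^{2} = \left(\left(-1\right) \left(-90\right) + 50\right)^{2} = \left(90 + 50\right)^{2} = 140^{2} = 19600$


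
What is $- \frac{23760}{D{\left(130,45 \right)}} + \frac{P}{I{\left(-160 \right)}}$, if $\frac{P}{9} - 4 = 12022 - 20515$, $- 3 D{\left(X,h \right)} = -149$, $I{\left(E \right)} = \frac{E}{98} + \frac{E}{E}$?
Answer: $\frac{555594021}{4619} \approx 1.2028 \cdot 10^{5}$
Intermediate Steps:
$I{\left(E \right)} = 1 + \frac{E}{98}$ ($I{\left(E \right)} = E \frac{1}{98} + 1 = \frac{E}{98} + 1 = 1 + \frac{E}{98}$)
$D{\left(X,h \right)} = \frac{149}{3}$ ($D{\left(X,h \right)} = \left(- \frac{1}{3}\right) \left(-149\right) = \frac{149}{3}$)
$P = -76401$ ($P = 36 + 9 \left(12022 - 20515\right) = 36 + 9 \left(-8493\right) = 36 - 76437 = -76401$)
$- \frac{23760}{D{\left(130,45 \right)}} + \frac{P}{I{\left(-160 \right)}} = - \frac{23760}{\frac{149}{3}} - \frac{76401}{1 + \frac{1}{98} \left(-160\right)} = \left(-23760\right) \frac{3}{149} - \frac{76401}{1 - \frac{80}{49}} = - \frac{71280}{149} - \frac{76401}{- \frac{31}{49}} = - \frac{71280}{149} - - \frac{3743649}{31} = - \frac{71280}{149} + \frac{3743649}{31} = \frac{555594021}{4619}$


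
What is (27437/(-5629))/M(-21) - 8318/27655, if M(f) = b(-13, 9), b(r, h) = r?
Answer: 150083949/2023709935 ≈ 0.074163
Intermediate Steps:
M(f) = -13
(27437/(-5629))/M(-21) - 8318/27655 = (27437/(-5629))/(-13) - 8318/27655 = (27437*(-1/5629))*(-1/13) - 8318*1/27655 = -27437/5629*(-1/13) - 8318/27655 = 27437/73177 - 8318/27655 = 150083949/2023709935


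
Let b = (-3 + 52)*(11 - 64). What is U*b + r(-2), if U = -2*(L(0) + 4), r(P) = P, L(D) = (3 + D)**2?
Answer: 67520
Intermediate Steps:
b = -2597 (b = 49*(-53) = -2597)
U = -26 (U = -2*((3 + 0)**2 + 4) = -2*(3**2 + 4) = -2*(9 + 4) = -2*13 = -26)
U*b + r(-2) = -26*(-2597) - 2 = 67522 - 2 = 67520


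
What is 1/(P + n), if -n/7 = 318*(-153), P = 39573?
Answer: 1/380151 ≈ 2.6305e-6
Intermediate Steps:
n = 340578 (n = -2226*(-153) = -7*(-48654) = 340578)
1/(P + n) = 1/(39573 + 340578) = 1/380151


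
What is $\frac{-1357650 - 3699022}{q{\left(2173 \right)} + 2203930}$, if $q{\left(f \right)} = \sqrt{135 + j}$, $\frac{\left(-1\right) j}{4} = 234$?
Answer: $- \frac{11144551120960}{4857307445701} + \frac{15170016 i \sqrt{89}}{4857307445701} \approx -2.2944 + 2.9464 \cdot 10^{-5} i$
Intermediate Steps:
$j = -936$ ($j = \left(-4\right) 234 = -936$)
$q{\left(f \right)} = 3 i \sqrt{89}$ ($q{\left(f \right)} = \sqrt{135 - 936} = \sqrt{-801} = 3 i \sqrt{89}$)
$\frac{-1357650 - 3699022}{q{\left(2173 \right)} + 2203930} = \frac{-1357650 - 3699022}{3 i \sqrt{89} + 2203930} = - \frac{5056672}{2203930 + 3 i \sqrt{89}}$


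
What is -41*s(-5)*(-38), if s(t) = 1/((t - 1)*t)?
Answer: 779/15 ≈ 51.933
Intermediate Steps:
s(t) = 1/(t*(-1 + t)) (s(t) = 1/((-1 + t)*t) = 1/(t*(-1 + t)))
-41*s(-5)*(-38) = -41/((-5)*(-1 - 5))*(-38) = -(-41)/(5*(-6))*(-38) = -(-41)*(-1)/(5*6)*(-38) = -41*1/30*(-38) = -41/30*(-38) = 779/15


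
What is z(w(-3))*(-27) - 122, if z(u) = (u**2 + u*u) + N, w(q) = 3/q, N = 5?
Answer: -311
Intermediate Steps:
z(u) = 5 + 2*u**2 (z(u) = (u**2 + u*u) + 5 = (u**2 + u**2) + 5 = 2*u**2 + 5 = 5 + 2*u**2)
z(w(-3))*(-27) - 122 = (5 + 2*(3/(-3))**2)*(-27) - 122 = (5 + 2*(3*(-1/3))**2)*(-27) - 122 = (5 + 2*(-1)**2)*(-27) - 122 = (5 + 2*1)*(-27) - 122 = (5 + 2)*(-27) - 122 = 7*(-27) - 122 = -189 - 122 = -311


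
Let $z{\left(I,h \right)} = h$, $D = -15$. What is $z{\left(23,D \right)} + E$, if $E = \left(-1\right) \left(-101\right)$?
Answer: $86$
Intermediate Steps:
$E = 101$
$z{\left(23,D \right)} + E = -15 + 101 = 86$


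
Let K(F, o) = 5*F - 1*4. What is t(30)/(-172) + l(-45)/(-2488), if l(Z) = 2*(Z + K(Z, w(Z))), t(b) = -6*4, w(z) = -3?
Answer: 9623/26746 ≈ 0.35979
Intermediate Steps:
t(b) = -24
K(F, o) = -4 + 5*F (K(F, o) = 5*F - 4 = -4 + 5*F)
l(Z) = -8 + 12*Z (l(Z) = 2*(Z + (-4 + 5*Z)) = 2*(-4 + 6*Z) = -8 + 12*Z)
t(30)/(-172) + l(-45)/(-2488) = -24/(-172) + (-8 + 12*(-45))/(-2488) = -24*(-1/172) + (-8 - 540)*(-1/2488) = 6/43 - 548*(-1/2488) = 6/43 + 137/622 = 9623/26746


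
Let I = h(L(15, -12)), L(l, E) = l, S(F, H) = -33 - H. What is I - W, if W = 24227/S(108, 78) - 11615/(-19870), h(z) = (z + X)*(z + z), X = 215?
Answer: 3139706845/441114 ≈ 7117.7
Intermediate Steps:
h(z) = 2*z*(215 + z) (h(z) = (z + 215)*(z + z) = (215 + z)*(2*z) = 2*z*(215 + z))
I = 6900 (I = 2*15*(215 + 15) = 2*15*230 = 6900)
W = -96020245/441114 (W = 24227/(-33 - 1*78) - 11615/(-19870) = 24227/(-33 - 78) - 11615*(-1/19870) = 24227/(-111) + 2323/3974 = 24227*(-1/111) + 2323/3974 = -24227/111 + 2323/3974 = -96020245/441114 ≈ -217.68)
I - W = 6900 - 1*(-96020245/441114) = 6900 + 96020245/441114 = 3139706845/441114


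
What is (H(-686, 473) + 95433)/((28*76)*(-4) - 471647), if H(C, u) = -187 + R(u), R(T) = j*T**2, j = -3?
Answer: 575941/480159 ≈ 1.1995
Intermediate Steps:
R(T) = -3*T**2
H(C, u) = -187 - 3*u**2
(H(-686, 473) + 95433)/((28*76)*(-4) - 471647) = ((-187 - 3*473**2) + 95433)/((28*76)*(-4) - 471647) = ((-187 - 3*223729) + 95433)/(2128*(-4) - 471647) = ((-187 - 671187) + 95433)/(-8512 - 471647) = (-671374 + 95433)/(-480159) = -575941*(-1/480159) = 575941/480159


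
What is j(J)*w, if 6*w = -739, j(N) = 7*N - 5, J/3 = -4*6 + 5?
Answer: 149278/3 ≈ 49759.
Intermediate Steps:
J = -57 (J = 3*(-4*6 + 5) = 3*(-24 + 5) = 3*(-19) = -57)
j(N) = -5 + 7*N
w = -739/6 (w = (1/6)*(-739) = -739/6 ≈ -123.17)
j(J)*w = (-5 + 7*(-57))*(-739/6) = (-5 - 399)*(-739/6) = -404*(-739/6) = 149278/3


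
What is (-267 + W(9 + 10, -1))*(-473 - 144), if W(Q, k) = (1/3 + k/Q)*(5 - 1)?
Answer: 9350635/57 ≈ 1.6405e+5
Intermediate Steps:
W(Q, k) = 4/3 + 4*k/Q (W(Q, k) = (1*(⅓) + k/Q)*4 = (⅓ + k/Q)*4 = 4/3 + 4*k/Q)
(-267 + W(9 + 10, -1))*(-473 - 144) = (-267 + (4/3 + 4*(-1)/(9 + 10)))*(-473 - 144) = (-267 + (4/3 + 4*(-1)/19))*(-617) = (-267 + (4/3 + 4*(-1)*(1/19)))*(-617) = (-267 + (4/3 - 4/19))*(-617) = (-267 + 64/57)*(-617) = -15155/57*(-617) = 9350635/57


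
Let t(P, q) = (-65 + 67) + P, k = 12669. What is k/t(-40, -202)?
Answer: -12669/38 ≈ -333.39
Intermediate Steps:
t(P, q) = 2 + P
k/t(-40, -202) = 12669/(2 - 40) = 12669/(-38) = 12669*(-1/38) = -12669/38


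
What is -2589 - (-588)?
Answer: -2001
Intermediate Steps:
-2589 - (-588) = -2589 - 1*(-588) = -2589 + 588 = -2001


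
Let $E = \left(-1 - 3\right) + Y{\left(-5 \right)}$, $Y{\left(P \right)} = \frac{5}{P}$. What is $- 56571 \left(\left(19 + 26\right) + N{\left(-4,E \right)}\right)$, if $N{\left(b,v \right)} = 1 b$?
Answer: $-2319411$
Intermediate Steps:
$E = -5$ ($E = \left(-1 - 3\right) + \frac{5}{-5} = \left(-1 + \left(-5 + 2\right)\right) + 5 \left(- \frac{1}{5}\right) = \left(-1 - 3\right) - 1 = -4 - 1 = -5$)
$N{\left(b,v \right)} = b$
$- 56571 \left(\left(19 + 26\right) + N{\left(-4,E \right)}\right) = - 56571 \left(\left(19 + 26\right) - 4\right) = - 56571 \left(45 - 4\right) = \left(-56571\right) 41 = -2319411$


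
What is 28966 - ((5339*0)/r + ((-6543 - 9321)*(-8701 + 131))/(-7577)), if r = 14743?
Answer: 355429862/7577 ≈ 46909.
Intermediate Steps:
28966 - ((5339*0)/r + ((-6543 - 9321)*(-8701 + 131))/(-7577)) = 28966 - ((5339*0)/14743 + ((-6543 - 9321)*(-8701 + 131))/(-7577)) = 28966 - (0*(1/14743) - 15864*(-8570)*(-1/7577)) = 28966 - (0 + 135954480*(-1/7577)) = 28966 - (0 - 135954480/7577) = 28966 - 1*(-135954480/7577) = 28966 + 135954480/7577 = 355429862/7577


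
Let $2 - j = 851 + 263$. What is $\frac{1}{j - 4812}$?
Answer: $- \frac{1}{5924} \approx -0.0001688$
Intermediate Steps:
$j = -1112$ ($j = 2 - \left(851 + 263\right) = 2 - 1114 = -1112$)
$\frac{1}{j - 4812} = \frac{1}{-1112 - 4812} = \frac{1}{-5924} = - \frac{1}{5924}$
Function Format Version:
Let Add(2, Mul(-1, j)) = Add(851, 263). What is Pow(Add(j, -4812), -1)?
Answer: Rational(-1, 5924) ≈ -0.00016880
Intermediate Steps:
j = -1112 (j = Add(2, Mul(-1, Add(851, 263))) = Add(2, Mul(-1, 1114)) = Add(2, -1114) = -1112)
Pow(Add(j, -4812), -1) = Pow(Add(-1112, -4812), -1) = Pow(-5924, -1) = Rational(-1, 5924)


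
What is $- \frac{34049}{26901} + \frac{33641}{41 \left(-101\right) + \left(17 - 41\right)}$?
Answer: $- \frac{21363074}{2286585} \approx -9.3428$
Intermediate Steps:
$- \frac{34049}{26901} + \frac{33641}{41 \left(-101\right) + \left(17 - 41\right)} = \left(-34049\right) \frac{1}{26901} + \frac{33641}{-4141 - 24} = - \frac{34049}{26901} + \frac{33641}{-4165} = - \frac{34049}{26901} + 33641 \left(- \frac{1}{4165}\right) = - \frac{34049}{26901} - \frac{33641}{4165} = - \frac{21363074}{2286585}$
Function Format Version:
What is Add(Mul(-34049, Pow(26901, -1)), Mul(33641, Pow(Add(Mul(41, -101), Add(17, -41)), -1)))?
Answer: Rational(-21363074, 2286585) ≈ -9.3428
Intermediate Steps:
Add(Mul(-34049, Pow(26901, -1)), Mul(33641, Pow(Add(Mul(41, -101), Add(17, -41)), -1))) = Add(Mul(-34049, Rational(1, 26901)), Mul(33641, Pow(Add(-4141, -24), -1))) = Add(Rational(-34049, 26901), Mul(33641, Pow(-4165, -1))) = Add(Rational(-34049, 26901), Mul(33641, Rational(-1, 4165))) = Add(Rational(-34049, 26901), Rational(-33641, 4165)) = Rational(-21363074, 2286585)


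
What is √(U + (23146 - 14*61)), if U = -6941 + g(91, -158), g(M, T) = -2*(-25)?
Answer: √15401 ≈ 124.10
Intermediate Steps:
g(M, T) = 50
U = -6891 (U = -6941 + 50 = -6891)
√(U + (23146 - 14*61)) = √(-6891 + (23146 - 14*61)) = √(-6891 + (23146 - 854)) = √(-6891 + 22292) = √15401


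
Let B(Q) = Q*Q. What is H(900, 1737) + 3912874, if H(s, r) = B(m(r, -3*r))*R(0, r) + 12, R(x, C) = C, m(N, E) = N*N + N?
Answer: 15830659203697018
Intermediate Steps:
m(N, E) = N + N**2 (m(N, E) = N**2 + N = N + N**2)
B(Q) = Q**2
H(s, r) = 12 + r**3*(1 + r)**2 (H(s, r) = (r*(1 + r))**2*r + 12 = (r**2*(1 + r)**2)*r + 12 = r**3*(1 + r)**2 + 12 = 12 + r**3*(1 + r)**2)
H(900, 1737) + 3912874 = (12 + 1737**3*(1 + 1737)**2) + 3912874 = (12 + 5240822553*1738**2) + 3912874 = (12 + 5240822553*3020644) + 3912874 = (12 + 15830659199784132) + 3912874 = 15830659199784144 + 3912874 = 15830659203697018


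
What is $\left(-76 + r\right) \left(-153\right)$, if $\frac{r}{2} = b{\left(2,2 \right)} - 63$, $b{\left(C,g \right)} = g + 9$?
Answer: $27540$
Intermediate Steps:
$b{\left(C,g \right)} = 9 + g$
$r = -104$ ($r = 2 \left(\left(9 + 2\right) - 63\right) = 2 \left(11 - 63\right) = 2 \left(-52\right) = -104$)
$\left(-76 + r\right) \left(-153\right) = \left(-76 - 104\right) \left(-153\right) = \left(-180\right) \left(-153\right) = 27540$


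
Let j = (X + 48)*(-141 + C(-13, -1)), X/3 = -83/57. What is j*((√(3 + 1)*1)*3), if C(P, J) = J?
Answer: -706308/19 ≈ -37174.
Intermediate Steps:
X = -83/19 (X = 3*(-83/57) = -83/19 ≈ -4.3684)
j = -117718/19 (j = (-83/19 + 48)*(-141 - 1) = (829/19)*(-142) = -117718/19 ≈ -6195.7)
j*((√(3 + 1)*1)*3) = -117718*√(3 + 1)*1*3/19 = -117718*√4*1*3/19 = -117718*2*1*3/19 = -235436*3/19 = -117718/19*6 = -706308/19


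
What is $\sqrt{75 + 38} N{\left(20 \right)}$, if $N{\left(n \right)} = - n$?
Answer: $- 20 \sqrt{113} \approx -212.6$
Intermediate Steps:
$\sqrt{75 + 38} N{\left(20 \right)} = \sqrt{75 + 38} \left(\left(-1\right) 20\right) = \sqrt{113} \left(-20\right) = - 20 \sqrt{113}$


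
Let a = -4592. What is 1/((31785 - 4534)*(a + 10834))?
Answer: 1/170100742 ≈ 5.8789e-9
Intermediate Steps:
1/((31785 - 4534)*(a + 10834)) = 1/((31785 - 4534)*(-4592 + 10834)) = 1/(27251*6242) = 1/170100742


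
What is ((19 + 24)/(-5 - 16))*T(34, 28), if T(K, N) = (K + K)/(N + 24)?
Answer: -731/273 ≈ -2.6777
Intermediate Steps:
T(K, N) = 2*K/(24 + N) (T(K, N) = (2*K)/(24 + N) = 2*K/(24 + N))
((19 + 24)/(-5 - 16))*T(34, 28) = ((19 + 24)/(-5 - 16))*(2*34/(24 + 28)) = (43/(-21))*(2*34/52) = (43*(-1/21))*(2*34*(1/52)) = -43/21*17/13 = -731/273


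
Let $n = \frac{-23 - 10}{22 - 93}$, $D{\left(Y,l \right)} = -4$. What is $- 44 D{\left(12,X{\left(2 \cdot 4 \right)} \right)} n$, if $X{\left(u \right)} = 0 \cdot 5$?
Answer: $\frac{5808}{71} \approx 81.803$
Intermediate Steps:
$X{\left(u \right)} = 0$
$n = \frac{33}{71}$ ($n = - \frac{33}{-71} = \left(-33\right) \left(- \frac{1}{71}\right) = \frac{33}{71} \approx 0.46479$)
$- 44 D{\left(12,X{\left(2 \cdot 4 \right)} \right)} n = \left(-44\right) \left(-4\right) \frac{33}{71} = 176 \cdot \frac{33}{71} = \frac{5808}{71}$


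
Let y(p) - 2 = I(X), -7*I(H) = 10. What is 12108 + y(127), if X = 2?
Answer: 84760/7 ≈ 12109.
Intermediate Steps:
I(H) = -10/7 (I(H) = -⅐*10 = -10/7)
y(p) = 4/7 (y(p) = 2 - 10/7 = 4/7)
12108 + y(127) = 12108 + 4/7 = 84760/7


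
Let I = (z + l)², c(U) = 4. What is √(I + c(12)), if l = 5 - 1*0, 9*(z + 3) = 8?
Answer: 10*√10/9 ≈ 3.5136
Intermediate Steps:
z = -19/9 (z = -3 + (⅑)*8 = -3 + 8/9 = -19/9 ≈ -2.1111)
l = 5 (l = 5 + 0 = 5)
I = 676/81 (I = (-19/9 + 5)² = (26/9)² = 676/81 ≈ 8.3457)
√(I + c(12)) = √(676/81 + 4) = √(1000/81) = 10*√10/9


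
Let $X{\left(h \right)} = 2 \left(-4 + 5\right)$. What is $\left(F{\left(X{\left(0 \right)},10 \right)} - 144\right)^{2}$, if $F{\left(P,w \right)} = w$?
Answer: $17956$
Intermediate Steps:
$X{\left(h \right)} = 2$ ($X{\left(h \right)} = 2 \cdot 1 = 2$)
$\left(F{\left(X{\left(0 \right)},10 \right)} - 144\right)^{2} = \left(10 - 144\right)^{2} = \left(-134\right)^{2} = 17956$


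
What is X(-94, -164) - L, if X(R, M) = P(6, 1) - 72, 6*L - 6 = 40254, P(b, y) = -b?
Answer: -6788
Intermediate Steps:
L = 6710 (L = 1 + (⅙)*40254 = 1 + 6709 = 6710)
X(R, M) = -78 (X(R, M) = -1*6 - 72 = -6 - 72 = -78)
X(-94, -164) - L = -78 - 1*6710 = -78 - 6710 = -6788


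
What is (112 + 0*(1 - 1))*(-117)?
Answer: -13104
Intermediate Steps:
(112 + 0*(1 - 1))*(-117) = (112 + 0*0)*(-117) = (112 + 0)*(-117) = 112*(-117) = -13104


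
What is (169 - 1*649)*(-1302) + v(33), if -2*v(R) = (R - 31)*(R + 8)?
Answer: 624919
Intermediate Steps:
v(R) = -(-31 + R)*(8 + R)/2 (v(R) = -(R - 31)*(R + 8)/2 = -(-31 + R)*(8 + R)/2)
(169 - 1*649)*(-1302) + v(33) = (169 - 1*649)*(-1302) + (124 - ½*33² + (23/2)*33) = (169 - 649)*(-1302) + (124 - ½*1089 + 759/2) = -480*(-1302) + (124 - 1089/2 + 759/2) = 624960 - 41 = 624919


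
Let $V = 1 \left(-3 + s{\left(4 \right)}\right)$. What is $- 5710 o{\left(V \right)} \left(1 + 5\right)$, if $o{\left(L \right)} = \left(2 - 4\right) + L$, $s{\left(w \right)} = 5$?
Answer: $0$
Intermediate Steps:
$V = 2$ ($V = 1 \left(-3 + 5\right) = 1 \cdot 2 = 2$)
$o{\left(L \right)} = -2 + L$
$- 5710 o{\left(V \right)} \left(1 + 5\right) = - 5710 \left(-2 + 2\right) \left(1 + 5\right) = - 5710 \cdot 0 \cdot 6 = \left(-5710\right) 0 = 0$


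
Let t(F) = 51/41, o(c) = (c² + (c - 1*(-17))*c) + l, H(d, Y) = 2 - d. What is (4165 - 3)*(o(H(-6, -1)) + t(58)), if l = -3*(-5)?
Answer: 47821380/41 ≈ 1.1664e+6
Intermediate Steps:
l = 15
o(c) = 15 + c² + c*(17 + c) (o(c) = (c² + (c - 1*(-17))*c) + 15 = (c² + (c + 17)*c) + 15 = (c² + (17 + c)*c) + 15 = (c² + c*(17 + c)) + 15 = 15 + c² + c*(17 + c))
t(F) = 51/41 (t(F) = 51*(1/41) = 51/41)
(4165 - 3)*(o(H(-6, -1)) + t(58)) = (4165 - 3)*((15 + 2*(2 - 1*(-6))² + 17*(2 - 1*(-6))) + 51/41) = 4162*((15 + 2*(2 + 6)² + 17*(2 + 6)) + 51/41) = 4162*((15 + 2*8² + 17*8) + 51/41) = 4162*((15 + 2*64 + 136) + 51/41) = 4162*((15 + 128 + 136) + 51/41) = 4162*(279 + 51/41) = 4162*(11490/41) = 47821380/41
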